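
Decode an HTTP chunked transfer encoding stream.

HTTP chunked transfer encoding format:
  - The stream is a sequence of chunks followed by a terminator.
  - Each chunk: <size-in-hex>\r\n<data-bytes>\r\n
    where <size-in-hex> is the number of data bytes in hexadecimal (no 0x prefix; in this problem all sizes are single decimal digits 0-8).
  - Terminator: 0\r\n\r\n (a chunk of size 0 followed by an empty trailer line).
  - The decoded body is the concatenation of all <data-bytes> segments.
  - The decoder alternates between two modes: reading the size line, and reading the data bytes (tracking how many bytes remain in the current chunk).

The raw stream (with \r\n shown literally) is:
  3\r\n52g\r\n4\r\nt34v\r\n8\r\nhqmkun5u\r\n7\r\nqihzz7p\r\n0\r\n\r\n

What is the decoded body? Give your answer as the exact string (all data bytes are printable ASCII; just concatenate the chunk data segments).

Answer: 52gt34vhqmkun5uqihzz7p

Derivation:
Chunk 1: stream[0..1]='3' size=0x3=3, data at stream[3..6]='52g' -> body[0..3], body so far='52g'
Chunk 2: stream[8..9]='4' size=0x4=4, data at stream[11..15]='t34v' -> body[3..7], body so far='52gt34v'
Chunk 3: stream[17..18]='8' size=0x8=8, data at stream[20..28]='hqmkun5u' -> body[7..15], body so far='52gt34vhqmkun5u'
Chunk 4: stream[30..31]='7' size=0x7=7, data at stream[33..40]='qihzz7p' -> body[15..22], body so far='52gt34vhqmkun5uqihzz7p'
Chunk 5: stream[42..43]='0' size=0 (terminator). Final body='52gt34vhqmkun5uqihzz7p' (22 bytes)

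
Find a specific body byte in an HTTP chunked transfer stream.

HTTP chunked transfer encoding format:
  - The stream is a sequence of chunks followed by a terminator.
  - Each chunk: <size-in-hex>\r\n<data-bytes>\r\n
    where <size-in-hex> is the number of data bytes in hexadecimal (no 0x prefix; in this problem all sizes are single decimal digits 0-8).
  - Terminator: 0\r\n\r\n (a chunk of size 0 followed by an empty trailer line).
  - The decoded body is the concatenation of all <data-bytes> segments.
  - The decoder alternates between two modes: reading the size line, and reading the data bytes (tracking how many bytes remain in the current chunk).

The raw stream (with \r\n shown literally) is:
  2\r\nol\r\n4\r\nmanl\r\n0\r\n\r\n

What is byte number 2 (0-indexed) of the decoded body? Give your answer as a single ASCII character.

Answer: m

Derivation:
Chunk 1: stream[0..1]='2' size=0x2=2, data at stream[3..5]='ol' -> body[0..2], body so far='ol'
Chunk 2: stream[7..8]='4' size=0x4=4, data at stream[10..14]='manl' -> body[2..6], body so far='olmanl'
Chunk 3: stream[16..17]='0' size=0 (terminator). Final body='olmanl' (6 bytes)
Body byte 2 = 'm'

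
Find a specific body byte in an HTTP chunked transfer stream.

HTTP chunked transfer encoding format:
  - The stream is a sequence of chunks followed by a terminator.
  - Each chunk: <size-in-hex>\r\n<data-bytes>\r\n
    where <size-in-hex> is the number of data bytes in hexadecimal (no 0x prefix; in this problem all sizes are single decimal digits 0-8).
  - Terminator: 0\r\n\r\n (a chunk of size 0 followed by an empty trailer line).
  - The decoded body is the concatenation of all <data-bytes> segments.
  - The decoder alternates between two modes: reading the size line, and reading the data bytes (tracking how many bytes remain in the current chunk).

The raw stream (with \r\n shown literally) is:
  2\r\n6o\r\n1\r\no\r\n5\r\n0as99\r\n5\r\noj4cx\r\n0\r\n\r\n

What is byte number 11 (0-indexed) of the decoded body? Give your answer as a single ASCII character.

Answer: c

Derivation:
Chunk 1: stream[0..1]='2' size=0x2=2, data at stream[3..5]='6o' -> body[0..2], body so far='6o'
Chunk 2: stream[7..8]='1' size=0x1=1, data at stream[10..11]='o' -> body[2..3], body so far='6oo'
Chunk 3: stream[13..14]='5' size=0x5=5, data at stream[16..21]='0as99' -> body[3..8], body so far='6oo0as99'
Chunk 4: stream[23..24]='5' size=0x5=5, data at stream[26..31]='oj4cx' -> body[8..13], body so far='6oo0as99oj4cx'
Chunk 5: stream[33..34]='0' size=0 (terminator). Final body='6oo0as99oj4cx' (13 bytes)
Body byte 11 = 'c'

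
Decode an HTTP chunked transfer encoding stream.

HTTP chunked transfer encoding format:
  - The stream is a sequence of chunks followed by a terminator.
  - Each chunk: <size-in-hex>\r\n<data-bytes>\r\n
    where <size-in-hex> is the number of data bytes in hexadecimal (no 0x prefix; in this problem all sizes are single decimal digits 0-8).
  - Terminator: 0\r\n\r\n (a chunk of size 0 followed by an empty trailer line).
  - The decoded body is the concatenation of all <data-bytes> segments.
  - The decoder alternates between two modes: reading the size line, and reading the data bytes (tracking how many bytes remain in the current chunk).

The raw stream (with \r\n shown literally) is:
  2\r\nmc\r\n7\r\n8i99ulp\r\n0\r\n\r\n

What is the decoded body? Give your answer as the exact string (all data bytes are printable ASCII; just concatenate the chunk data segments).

Chunk 1: stream[0..1]='2' size=0x2=2, data at stream[3..5]='mc' -> body[0..2], body so far='mc'
Chunk 2: stream[7..8]='7' size=0x7=7, data at stream[10..17]='8i99ulp' -> body[2..9], body so far='mc8i99ulp'
Chunk 3: stream[19..20]='0' size=0 (terminator). Final body='mc8i99ulp' (9 bytes)

Answer: mc8i99ulp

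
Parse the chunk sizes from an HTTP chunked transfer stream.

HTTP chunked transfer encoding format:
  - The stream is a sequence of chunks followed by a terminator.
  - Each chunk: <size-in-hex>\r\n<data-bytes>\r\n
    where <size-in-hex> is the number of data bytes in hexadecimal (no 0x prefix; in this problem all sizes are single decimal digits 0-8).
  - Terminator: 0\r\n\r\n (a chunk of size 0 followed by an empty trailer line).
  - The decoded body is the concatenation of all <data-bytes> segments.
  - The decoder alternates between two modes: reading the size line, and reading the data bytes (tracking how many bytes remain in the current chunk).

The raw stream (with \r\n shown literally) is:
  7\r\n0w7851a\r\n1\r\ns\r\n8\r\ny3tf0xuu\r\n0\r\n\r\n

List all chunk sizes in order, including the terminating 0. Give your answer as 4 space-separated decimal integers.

Chunk 1: stream[0..1]='7' size=0x7=7, data at stream[3..10]='0w7851a' -> body[0..7], body so far='0w7851a'
Chunk 2: stream[12..13]='1' size=0x1=1, data at stream[15..16]='s' -> body[7..8], body so far='0w7851as'
Chunk 3: stream[18..19]='8' size=0x8=8, data at stream[21..29]='y3tf0xuu' -> body[8..16], body so far='0w7851asy3tf0xuu'
Chunk 4: stream[31..32]='0' size=0 (terminator). Final body='0w7851asy3tf0xuu' (16 bytes)

Answer: 7 1 8 0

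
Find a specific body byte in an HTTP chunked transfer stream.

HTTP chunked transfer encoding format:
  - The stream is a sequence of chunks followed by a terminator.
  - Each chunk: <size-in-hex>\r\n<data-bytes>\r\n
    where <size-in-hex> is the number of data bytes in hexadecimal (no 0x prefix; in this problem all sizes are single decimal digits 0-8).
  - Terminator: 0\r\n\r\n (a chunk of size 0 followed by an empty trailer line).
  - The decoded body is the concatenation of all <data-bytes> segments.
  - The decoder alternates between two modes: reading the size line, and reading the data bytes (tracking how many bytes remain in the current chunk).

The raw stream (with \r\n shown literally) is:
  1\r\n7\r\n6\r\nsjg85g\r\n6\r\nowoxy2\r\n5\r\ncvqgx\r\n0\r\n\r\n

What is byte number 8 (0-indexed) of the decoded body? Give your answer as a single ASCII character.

Chunk 1: stream[0..1]='1' size=0x1=1, data at stream[3..4]='7' -> body[0..1], body so far='7'
Chunk 2: stream[6..7]='6' size=0x6=6, data at stream[9..15]='sjg85g' -> body[1..7], body so far='7sjg85g'
Chunk 3: stream[17..18]='6' size=0x6=6, data at stream[20..26]='owoxy2' -> body[7..13], body so far='7sjg85gowoxy2'
Chunk 4: stream[28..29]='5' size=0x5=5, data at stream[31..36]='cvqgx' -> body[13..18], body so far='7sjg85gowoxy2cvqgx'
Chunk 5: stream[38..39]='0' size=0 (terminator). Final body='7sjg85gowoxy2cvqgx' (18 bytes)
Body byte 8 = 'w'

Answer: w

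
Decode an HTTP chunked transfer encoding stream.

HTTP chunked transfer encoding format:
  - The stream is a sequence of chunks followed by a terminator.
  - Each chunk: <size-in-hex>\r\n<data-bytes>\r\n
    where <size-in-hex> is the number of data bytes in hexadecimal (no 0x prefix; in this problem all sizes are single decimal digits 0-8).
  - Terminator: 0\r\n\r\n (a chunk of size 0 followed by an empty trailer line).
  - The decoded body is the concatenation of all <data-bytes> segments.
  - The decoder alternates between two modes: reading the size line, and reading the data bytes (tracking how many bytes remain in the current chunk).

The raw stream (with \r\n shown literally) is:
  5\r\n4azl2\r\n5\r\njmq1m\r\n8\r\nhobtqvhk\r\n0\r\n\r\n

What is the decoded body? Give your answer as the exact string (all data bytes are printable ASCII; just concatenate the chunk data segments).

Answer: 4azl2jmq1mhobtqvhk

Derivation:
Chunk 1: stream[0..1]='5' size=0x5=5, data at stream[3..8]='4azl2' -> body[0..5], body so far='4azl2'
Chunk 2: stream[10..11]='5' size=0x5=5, data at stream[13..18]='jmq1m' -> body[5..10], body so far='4azl2jmq1m'
Chunk 3: stream[20..21]='8' size=0x8=8, data at stream[23..31]='hobtqvhk' -> body[10..18], body so far='4azl2jmq1mhobtqvhk'
Chunk 4: stream[33..34]='0' size=0 (terminator). Final body='4azl2jmq1mhobtqvhk' (18 bytes)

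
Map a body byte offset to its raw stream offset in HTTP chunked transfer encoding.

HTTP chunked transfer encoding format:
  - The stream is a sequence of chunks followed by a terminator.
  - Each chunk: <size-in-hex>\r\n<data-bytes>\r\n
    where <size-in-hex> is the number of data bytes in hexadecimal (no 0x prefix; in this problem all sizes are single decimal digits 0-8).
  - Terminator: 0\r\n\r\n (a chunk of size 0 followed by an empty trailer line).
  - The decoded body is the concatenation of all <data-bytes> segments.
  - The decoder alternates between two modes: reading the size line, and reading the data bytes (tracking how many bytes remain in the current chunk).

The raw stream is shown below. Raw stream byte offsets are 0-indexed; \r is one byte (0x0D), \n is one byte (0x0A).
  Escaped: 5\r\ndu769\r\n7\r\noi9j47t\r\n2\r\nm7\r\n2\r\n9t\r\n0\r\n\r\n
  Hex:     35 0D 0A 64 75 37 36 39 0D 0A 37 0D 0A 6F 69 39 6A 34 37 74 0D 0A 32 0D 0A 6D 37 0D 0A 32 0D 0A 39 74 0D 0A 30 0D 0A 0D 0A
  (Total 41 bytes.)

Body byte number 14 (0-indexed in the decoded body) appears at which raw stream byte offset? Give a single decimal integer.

Answer: 32

Derivation:
Chunk 1: stream[0..1]='5' size=0x5=5, data at stream[3..8]='du769' -> body[0..5], body so far='du769'
Chunk 2: stream[10..11]='7' size=0x7=7, data at stream[13..20]='oi9j47t' -> body[5..12], body so far='du769oi9j47t'
Chunk 3: stream[22..23]='2' size=0x2=2, data at stream[25..27]='m7' -> body[12..14], body so far='du769oi9j47tm7'
Chunk 4: stream[29..30]='2' size=0x2=2, data at stream[32..34]='9t' -> body[14..16], body so far='du769oi9j47tm79t'
Chunk 5: stream[36..37]='0' size=0 (terminator). Final body='du769oi9j47tm79t' (16 bytes)
Body byte 14 at stream offset 32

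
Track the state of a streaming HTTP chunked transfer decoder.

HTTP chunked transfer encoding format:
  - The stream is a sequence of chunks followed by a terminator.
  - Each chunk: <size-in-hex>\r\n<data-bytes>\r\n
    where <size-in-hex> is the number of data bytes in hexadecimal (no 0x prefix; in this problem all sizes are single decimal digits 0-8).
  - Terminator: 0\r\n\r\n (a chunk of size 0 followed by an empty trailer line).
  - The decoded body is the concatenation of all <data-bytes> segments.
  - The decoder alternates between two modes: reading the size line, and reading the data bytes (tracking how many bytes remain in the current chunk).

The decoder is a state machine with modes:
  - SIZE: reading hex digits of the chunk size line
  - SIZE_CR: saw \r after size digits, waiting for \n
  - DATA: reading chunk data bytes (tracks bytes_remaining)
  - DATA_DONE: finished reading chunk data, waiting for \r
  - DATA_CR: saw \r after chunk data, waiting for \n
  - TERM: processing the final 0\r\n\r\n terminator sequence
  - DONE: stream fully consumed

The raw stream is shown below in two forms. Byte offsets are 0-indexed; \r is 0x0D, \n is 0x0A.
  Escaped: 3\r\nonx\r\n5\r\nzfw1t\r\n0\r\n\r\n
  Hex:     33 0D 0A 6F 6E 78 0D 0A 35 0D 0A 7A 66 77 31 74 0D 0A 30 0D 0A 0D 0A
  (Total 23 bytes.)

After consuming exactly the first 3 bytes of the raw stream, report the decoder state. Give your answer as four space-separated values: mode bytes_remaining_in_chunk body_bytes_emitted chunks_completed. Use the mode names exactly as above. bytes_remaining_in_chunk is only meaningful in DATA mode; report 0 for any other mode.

Answer: DATA 3 0 0

Derivation:
Byte 0 = '3': mode=SIZE remaining=0 emitted=0 chunks_done=0
Byte 1 = 0x0D: mode=SIZE_CR remaining=0 emitted=0 chunks_done=0
Byte 2 = 0x0A: mode=DATA remaining=3 emitted=0 chunks_done=0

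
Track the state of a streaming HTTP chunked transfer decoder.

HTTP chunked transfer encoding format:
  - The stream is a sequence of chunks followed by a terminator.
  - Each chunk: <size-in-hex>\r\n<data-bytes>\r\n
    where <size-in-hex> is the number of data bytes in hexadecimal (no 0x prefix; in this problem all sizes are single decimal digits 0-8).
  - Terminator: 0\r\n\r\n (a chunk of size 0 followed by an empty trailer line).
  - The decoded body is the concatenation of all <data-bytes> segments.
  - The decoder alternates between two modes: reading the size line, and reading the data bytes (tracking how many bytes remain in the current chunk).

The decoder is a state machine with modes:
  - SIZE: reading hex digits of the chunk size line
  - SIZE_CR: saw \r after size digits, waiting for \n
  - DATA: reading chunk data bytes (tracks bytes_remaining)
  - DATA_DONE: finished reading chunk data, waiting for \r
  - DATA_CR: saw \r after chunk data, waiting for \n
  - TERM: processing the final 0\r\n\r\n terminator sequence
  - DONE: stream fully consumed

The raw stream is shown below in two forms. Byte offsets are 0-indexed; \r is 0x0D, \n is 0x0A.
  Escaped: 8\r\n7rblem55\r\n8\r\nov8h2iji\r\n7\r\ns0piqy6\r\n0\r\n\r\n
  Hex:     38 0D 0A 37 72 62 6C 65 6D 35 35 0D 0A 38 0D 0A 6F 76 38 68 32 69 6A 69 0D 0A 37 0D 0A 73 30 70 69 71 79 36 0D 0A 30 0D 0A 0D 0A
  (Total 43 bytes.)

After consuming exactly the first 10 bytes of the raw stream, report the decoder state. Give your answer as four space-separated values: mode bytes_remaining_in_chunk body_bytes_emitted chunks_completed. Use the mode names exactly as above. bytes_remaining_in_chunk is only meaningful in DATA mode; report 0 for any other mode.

Byte 0 = '8': mode=SIZE remaining=0 emitted=0 chunks_done=0
Byte 1 = 0x0D: mode=SIZE_CR remaining=0 emitted=0 chunks_done=0
Byte 2 = 0x0A: mode=DATA remaining=8 emitted=0 chunks_done=0
Byte 3 = '7': mode=DATA remaining=7 emitted=1 chunks_done=0
Byte 4 = 'r': mode=DATA remaining=6 emitted=2 chunks_done=0
Byte 5 = 'b': mode=DATA remaining=5 emitted=3 chunks_done=0
Byte 6 = 'l': mode=DATA remaining=4 emitted=4 chunks_done=0
Byte 7 = 'e': mode=DATA remaining=3 emitted=5 chunks_done=0
Byte 8 = 'm': mode=DATA remaining=2 emitted=6 chunks_done=0
Byte 9 = '5': mode=DATA remaining=1 emitted=7 chunks_done=0

Answer: DATA 1 7 0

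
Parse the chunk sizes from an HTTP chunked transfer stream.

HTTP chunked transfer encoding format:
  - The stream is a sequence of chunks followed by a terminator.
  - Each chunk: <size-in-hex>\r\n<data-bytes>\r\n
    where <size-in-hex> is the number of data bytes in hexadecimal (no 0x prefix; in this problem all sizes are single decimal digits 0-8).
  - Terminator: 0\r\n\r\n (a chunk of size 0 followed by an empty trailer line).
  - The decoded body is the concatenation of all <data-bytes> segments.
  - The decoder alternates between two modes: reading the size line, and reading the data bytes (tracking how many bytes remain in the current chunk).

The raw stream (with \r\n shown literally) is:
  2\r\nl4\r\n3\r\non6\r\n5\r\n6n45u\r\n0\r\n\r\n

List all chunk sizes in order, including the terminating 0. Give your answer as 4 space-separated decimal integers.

Chunk 1: stream[0..1]='2' size=0x2=2, data at stream[3..5]='l4' -> body[0..2], body so far='l4'
Chunk 2: stream[7..8]='3' size=0x3=3, data at stream[10..13]='on6' -> body[2..5], body so far='l4on6'
Chunk 3: stream[15..16]='5' size=0x5=5, data at stream[18..23]='6n45u' -> body[5..10], body so far='l4on66n45u'
Chunk 4: stream[25..26]='0' size=0 (terminator). Final body='l4on66n45u' (10 bytes)

Answer: 2 3 5 0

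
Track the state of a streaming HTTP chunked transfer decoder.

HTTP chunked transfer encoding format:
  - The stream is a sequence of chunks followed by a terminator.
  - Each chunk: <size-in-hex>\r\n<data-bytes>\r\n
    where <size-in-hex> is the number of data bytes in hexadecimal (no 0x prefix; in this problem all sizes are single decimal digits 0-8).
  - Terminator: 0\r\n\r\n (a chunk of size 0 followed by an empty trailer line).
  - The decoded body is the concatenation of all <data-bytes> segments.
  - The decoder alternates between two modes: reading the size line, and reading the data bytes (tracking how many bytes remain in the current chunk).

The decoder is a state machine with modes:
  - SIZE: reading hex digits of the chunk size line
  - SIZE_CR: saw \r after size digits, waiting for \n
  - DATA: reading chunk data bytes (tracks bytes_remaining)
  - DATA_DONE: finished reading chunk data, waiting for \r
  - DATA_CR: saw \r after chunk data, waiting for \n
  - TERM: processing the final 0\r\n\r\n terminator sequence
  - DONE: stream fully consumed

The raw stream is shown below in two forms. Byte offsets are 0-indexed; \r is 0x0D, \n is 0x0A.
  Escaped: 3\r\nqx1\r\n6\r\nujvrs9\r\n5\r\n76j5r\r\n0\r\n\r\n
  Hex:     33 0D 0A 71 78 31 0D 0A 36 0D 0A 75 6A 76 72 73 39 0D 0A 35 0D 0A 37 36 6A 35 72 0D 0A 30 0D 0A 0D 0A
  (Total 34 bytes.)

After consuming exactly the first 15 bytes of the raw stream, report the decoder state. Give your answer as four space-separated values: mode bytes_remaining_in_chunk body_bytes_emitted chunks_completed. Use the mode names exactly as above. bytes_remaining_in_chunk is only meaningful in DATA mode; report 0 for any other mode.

Byte 0 = '3': mode=SIZE remaining=0 emitted=0 chunks_done=0
Byte 1 = 0x0D: mode=SIZE_CR remaining=0 emitted=0 chunks_done=0
Byte 2 = 0x0A: mode=DATA remaining=3 emitted=0 chunks_done=0
Byte 3 = 'q': mode=DATA remaining=2 emitted=1 chunks_done=0
Byte 4 = 'x': mode=DATA remaining=1 emitted=2 chunks_done=0
Byte 5 = '1': mode=DATA_DONE remaining=0 emitted=3 chunks_done=0
Byte 6 = 0x0D: mode=DATA_CR remaining=0 emitted=3 chunks_done=0
Byte 7 = 0x0A: mode=SIZE remaining=0 emitted=3 chunks_done=1
Byte 8 = '6': mode=SIZE remaining=0 emitted=3 chunks_done=1
Byte 9 = 0x0D: mode=SIZE_CR remaining=0 emitted=3 chunks_done=1
Byte 10 = 0x0A: mode=DATA remaining=6 emitted=3 chunks_done=1
Byte 11 = 'u': mode=DATA remaining=5 emitted=4 chunks_done=1
Byte 12 = 'j': mode=DATA remaining=4 emitted=5 chunks_done=1
Byte 13 = 'v': mode=DATA remaining=3 emitted=6 chunks_done=1
Byte 14 = 'r': mode=DATA remaining=2 emitted=7 chunks_done=1

Answer: DATA 2 7 1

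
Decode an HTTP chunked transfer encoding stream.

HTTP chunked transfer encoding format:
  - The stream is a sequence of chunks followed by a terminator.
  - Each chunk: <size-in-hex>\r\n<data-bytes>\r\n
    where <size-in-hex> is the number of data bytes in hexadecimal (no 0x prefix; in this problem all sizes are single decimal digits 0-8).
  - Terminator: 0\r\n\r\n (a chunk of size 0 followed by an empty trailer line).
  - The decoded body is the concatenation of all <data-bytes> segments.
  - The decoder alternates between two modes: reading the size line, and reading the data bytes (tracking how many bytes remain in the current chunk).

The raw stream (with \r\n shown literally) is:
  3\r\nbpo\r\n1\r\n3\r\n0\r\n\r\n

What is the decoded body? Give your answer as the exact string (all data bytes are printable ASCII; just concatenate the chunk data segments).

Chunk 1: stream[0..1]='3' size=0x3=3, data at stream[3..6]='bpo' -> body[0..3], body so far='bpo'
Chunk 2: stream[8..9]='1' size=0x1=1, data at stream[11..12]='3' -> body[3..4], body so far='bpo3'
Chunk 3: stream[14..15]='0' size=0 (terminator). Final body='bpo3' (4 bytes)

Answer: bpo3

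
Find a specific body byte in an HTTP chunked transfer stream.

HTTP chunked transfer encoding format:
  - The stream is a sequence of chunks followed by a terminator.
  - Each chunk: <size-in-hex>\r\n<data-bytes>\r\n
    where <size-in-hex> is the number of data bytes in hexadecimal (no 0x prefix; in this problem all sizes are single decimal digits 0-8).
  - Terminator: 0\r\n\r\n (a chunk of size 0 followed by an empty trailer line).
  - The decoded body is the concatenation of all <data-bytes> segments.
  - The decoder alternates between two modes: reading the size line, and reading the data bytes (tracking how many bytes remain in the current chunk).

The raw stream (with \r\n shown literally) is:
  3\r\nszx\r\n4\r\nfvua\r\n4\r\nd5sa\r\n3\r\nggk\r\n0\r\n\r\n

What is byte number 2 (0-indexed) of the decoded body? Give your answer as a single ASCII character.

Chunk 1: stream[0..1]='3' size=0x3=3, data at stream[3..6]='szx' -> body[0..3], body so far='szx'
Chunk 2: stream[8..9]='4' size=0x4=4, data at stream[11..15]='fvua' -> body[3..7], body so far='szxfvua'
Chunk 3: stream[17..18]='4' size=0x4=4, data at stream[20..24]='d5sa' -> body[7..11], body so far='szxfvuad5sa'
Chunk 4: stream[26..27]='3' size=0x3=3, data at stream[29..32]='ggk' -> body[11..14], body so far='szxfvuad5saggk'
Chunk 5: stream[34..35]='0' size=0 (terminator). Final body='szxfvuad5saggk' (14 bytes)
Body byte 2 = 'x'

Answer: x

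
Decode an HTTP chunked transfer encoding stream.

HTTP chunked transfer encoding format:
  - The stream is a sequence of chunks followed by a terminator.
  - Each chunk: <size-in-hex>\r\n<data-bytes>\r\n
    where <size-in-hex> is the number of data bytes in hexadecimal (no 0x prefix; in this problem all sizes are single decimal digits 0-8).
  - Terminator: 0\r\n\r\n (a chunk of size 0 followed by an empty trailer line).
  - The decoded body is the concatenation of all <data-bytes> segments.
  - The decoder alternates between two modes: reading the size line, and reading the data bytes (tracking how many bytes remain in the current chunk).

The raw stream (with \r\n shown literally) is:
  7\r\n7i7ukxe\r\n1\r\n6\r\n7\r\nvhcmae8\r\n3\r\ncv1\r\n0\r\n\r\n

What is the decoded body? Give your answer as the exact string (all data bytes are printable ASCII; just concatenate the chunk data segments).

Answer: 7i7ukxe6vhcmae8cv1

Derivation:
Chunk 1: stream[0..1]='7' size=0x7=7, data at stream[3..10]='7i7ukxe' -> body[0..7], body so far='7i7ukxe'
Chunk 2: stream[12..13]='1' size=0x1=1, data at stream[15..16]='6' -> body[7..8], body so far='7i7ukxe6'
Chunk 3: stream[18..19]='7' size=0x7=7, data at stream[21..28]='vhcmae8' -> body[8..15], body so far='7i7ukxe6vhcmae8'
Chunk 4: stream[30..31]='3' size=0x3=3, data at stream[33..36]='cv1' -> body[15..18], body so far='7i7ukxe6vhcmae8cv1'
Chunk 5: stream[38..39]='0' size=0 (terminator). Final body='7i7ukxe6vhcmae8cv1' (18 bytes)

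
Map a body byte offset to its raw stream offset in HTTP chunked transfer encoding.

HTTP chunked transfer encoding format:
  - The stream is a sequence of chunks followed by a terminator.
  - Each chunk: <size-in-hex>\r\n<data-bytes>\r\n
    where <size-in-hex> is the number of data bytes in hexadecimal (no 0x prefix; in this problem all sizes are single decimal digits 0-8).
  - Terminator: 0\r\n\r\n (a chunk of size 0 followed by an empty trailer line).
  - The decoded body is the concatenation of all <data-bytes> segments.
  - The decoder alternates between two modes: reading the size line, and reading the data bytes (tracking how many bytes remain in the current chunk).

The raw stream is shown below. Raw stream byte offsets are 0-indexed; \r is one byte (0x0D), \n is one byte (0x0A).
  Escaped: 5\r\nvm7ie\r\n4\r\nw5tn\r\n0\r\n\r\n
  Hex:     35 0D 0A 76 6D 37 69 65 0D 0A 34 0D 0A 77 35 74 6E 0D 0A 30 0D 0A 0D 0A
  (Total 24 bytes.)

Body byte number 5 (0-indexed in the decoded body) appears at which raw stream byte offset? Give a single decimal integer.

Chunk 1: stream[0..1]='5' size=0x5=5, data at stream[3..8]='vm7ie' -> body[0..5], body so far='vm7ie'
Chunk 2: stream[10..11]='4' size=0x4=4, data at stream[13..17]='w5tn' -> body[5..9], body so far='vm7iew5tn'
Chunk 3: stream[19..20]='0' size=0 (terminator). Final body='vm7iew5tn' (9 bytes)
Body byte 5 at stream offset 13

Answer: 13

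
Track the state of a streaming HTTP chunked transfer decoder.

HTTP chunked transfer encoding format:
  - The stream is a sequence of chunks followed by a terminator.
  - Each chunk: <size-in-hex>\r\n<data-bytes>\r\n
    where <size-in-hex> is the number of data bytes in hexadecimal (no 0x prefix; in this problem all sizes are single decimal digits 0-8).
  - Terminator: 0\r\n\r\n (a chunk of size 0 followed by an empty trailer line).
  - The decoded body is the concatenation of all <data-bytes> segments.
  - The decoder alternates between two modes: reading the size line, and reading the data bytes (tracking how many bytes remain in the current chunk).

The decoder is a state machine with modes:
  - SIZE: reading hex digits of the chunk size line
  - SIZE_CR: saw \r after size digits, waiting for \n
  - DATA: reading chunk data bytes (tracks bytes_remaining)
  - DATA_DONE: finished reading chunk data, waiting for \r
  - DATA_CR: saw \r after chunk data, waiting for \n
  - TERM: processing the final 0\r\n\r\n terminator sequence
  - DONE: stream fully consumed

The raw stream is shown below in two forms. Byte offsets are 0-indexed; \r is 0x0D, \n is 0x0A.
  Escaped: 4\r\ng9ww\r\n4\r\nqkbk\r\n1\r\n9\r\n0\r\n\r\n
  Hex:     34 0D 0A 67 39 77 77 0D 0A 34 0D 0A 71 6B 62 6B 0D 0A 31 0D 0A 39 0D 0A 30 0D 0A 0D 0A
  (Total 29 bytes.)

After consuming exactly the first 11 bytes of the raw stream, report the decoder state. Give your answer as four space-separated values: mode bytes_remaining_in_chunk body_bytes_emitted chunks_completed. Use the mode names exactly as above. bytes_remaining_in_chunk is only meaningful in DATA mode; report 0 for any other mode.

Byte 0 = '4': mode=SIZE remaining=0 emitted=0 chunks_done=0
Byte 1 = 0x0D: mode=SIZE_CR remaining=0 emitted=0 chunks_done=0
Byte 2 = 0x0A: mode=DATA remaining=4 emitted=0 chunks_done=0
Byte 3 = 'g': mode=DATA remaining=3 emitted=1 chunks_done=0
Byte 4 = '9': mode=DATA remaining=2 emitted=2 chunks_done=0
Byte 5 = 'w': mode=DATA remaining=1 emitted=3 chunks_done=0
Byte 6 = 'w': mode=DATA_DONE remaining=0 emitted=4 chunks_done=0
Byte 7 = 0x0D: mode=DATA_CR remaining=0 emitted=4 chunks_done=0
Byte 8 = 0x0A: mode=SIZE remaining=0 emitted=4 chunks_done=1
Byte 9 = '4': mode=SIZE remaining=0 emitted=4 chunks_done=1
Byte 10 = 0x0D: mode=SIZE_CR remaining=0 emitted=4 chunks_done=1

Answer: SIZE_CR 0 4 1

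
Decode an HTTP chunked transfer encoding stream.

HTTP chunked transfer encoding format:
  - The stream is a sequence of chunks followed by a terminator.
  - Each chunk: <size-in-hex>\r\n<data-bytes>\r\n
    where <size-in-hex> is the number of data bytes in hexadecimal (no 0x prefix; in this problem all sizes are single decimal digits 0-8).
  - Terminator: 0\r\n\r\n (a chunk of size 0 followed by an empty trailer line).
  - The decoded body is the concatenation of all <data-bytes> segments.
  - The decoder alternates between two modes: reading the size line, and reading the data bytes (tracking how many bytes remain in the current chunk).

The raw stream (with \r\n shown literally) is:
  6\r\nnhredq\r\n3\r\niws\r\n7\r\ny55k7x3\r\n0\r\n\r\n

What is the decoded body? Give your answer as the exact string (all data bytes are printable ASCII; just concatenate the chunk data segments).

Chunk 1: stream[0..1]='6' size=0x6=6, data at stream[3..9]='nhredq' -> body[0..6], body so far='nhredq'
Chunk 2: stream[11..12]='3' size=0x3=3, data at stream[14..17]='iws' -> body[6..9], body so far='nhredqiws'
Chunk 3: stream[19..20]='7' size=0x7=7, data at stream[22..29]='y55k7x3' -> body[9..16], body so far='nhredqiwsy55k7x3'
Chunk 4: stream[31..32]='0' size=0 (terminator). Final body='nhredqiwsy55k7x3' (16 bytes)

Answer: nhredqiwsy55k7x3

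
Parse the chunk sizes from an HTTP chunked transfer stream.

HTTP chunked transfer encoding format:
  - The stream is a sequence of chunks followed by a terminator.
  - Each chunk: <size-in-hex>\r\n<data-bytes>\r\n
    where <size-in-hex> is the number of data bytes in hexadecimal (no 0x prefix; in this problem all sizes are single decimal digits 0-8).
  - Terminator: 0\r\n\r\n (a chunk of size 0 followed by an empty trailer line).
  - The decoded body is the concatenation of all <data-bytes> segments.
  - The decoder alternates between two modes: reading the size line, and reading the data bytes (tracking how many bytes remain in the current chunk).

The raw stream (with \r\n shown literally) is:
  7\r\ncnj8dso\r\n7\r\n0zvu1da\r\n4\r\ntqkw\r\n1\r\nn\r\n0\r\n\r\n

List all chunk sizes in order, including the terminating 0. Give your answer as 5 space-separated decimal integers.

Answer: 7 7 4 1 0

Derivation:
Chunk 1: stream[0..1]='7' size=0x7=7, data at stream[3..10]='cnj8dso' -> body[0..7], body so far='cnj8dso'
Chunk 2: stream[12..13]='7' size=0x7=7, data at stream[15..22]='0zvu1da' -> body[7..14], body so far='cnj8dso0zvu1da'
Chunk 3: stream[24..25]='4' size=0x4=4, data at stream[27..31]='tqkw' -> body[14..18], body so far='cnj8dso0zvu1datqkw'
Chunk 4: stream[33..34]='1' size=0x1=1, data at stream[36..37]='n' -> body[18..19], body so far='cnj8dso0zvu1datqkwn'
Chunk 5: stream[39..40]='0' size=0 (terminator). Final body='cnj8dso0zvu1datqkwn' (19 bytes)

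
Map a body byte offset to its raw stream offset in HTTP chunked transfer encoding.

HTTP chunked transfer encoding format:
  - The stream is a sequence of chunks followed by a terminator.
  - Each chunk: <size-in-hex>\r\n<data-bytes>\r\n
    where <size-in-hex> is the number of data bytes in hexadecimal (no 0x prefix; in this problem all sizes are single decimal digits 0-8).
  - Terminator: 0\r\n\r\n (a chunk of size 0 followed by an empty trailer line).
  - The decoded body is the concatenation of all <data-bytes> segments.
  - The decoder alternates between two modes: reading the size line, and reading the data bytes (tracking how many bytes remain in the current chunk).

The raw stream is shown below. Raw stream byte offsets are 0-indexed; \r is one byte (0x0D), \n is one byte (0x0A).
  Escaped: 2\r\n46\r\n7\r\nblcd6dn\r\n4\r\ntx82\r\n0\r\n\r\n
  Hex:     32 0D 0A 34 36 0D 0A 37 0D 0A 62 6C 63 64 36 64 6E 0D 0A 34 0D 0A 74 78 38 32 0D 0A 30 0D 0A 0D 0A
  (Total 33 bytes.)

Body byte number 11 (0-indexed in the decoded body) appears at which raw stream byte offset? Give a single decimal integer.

Answer: 24

Derivation:
Chunk 1: stream[0..1]='2' size=0x2=2, data at stream[3..5]='46' -> body[0..2], body so far='46'
Chunk 2: stream[7..8]='7' size=0x7=7, data at stream[10..17]='blcd6dn' -> body[2..9], body so far='46blcd6dn'
Chunk 3: stream[19..20]='4' size=0x4=4, data at stream[22..26]='tx82' -> body[9..13], body so far='46blcd6dntx82'
Chunk 4: stream[28..29]='0' size=0 (terminator). Final body='46blcd6dntx82' (13 bytes)
Body byte 11 at stream offset 24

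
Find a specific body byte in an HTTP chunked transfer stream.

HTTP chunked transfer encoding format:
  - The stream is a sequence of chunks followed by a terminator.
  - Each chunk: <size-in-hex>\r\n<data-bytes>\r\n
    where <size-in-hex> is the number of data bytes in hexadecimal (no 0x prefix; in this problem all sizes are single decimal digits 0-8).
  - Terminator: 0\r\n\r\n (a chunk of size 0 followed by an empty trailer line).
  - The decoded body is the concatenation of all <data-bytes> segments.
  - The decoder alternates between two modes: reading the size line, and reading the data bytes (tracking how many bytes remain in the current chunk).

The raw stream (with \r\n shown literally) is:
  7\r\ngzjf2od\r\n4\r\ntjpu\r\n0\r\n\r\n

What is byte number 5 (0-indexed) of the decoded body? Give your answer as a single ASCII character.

Answer: o

Derivation:
Chunk 1: stream[0..1]='7' size=0x7=7, data at stream[3..10]='gzjf2od' -> body[0..7], body so far='gzjf2od'
Chunk 2: stream[12..13]='4' size=0x4=4, data at stream[15..19]='tjpu' -> body[7..11], body so far='gzjf2odtjpu'
Chunk 3: stream[21..22]='0' size=0 (terminator). Final body='gzjf2odtjpu' (11 bytes)
Body byte 5 = 'o'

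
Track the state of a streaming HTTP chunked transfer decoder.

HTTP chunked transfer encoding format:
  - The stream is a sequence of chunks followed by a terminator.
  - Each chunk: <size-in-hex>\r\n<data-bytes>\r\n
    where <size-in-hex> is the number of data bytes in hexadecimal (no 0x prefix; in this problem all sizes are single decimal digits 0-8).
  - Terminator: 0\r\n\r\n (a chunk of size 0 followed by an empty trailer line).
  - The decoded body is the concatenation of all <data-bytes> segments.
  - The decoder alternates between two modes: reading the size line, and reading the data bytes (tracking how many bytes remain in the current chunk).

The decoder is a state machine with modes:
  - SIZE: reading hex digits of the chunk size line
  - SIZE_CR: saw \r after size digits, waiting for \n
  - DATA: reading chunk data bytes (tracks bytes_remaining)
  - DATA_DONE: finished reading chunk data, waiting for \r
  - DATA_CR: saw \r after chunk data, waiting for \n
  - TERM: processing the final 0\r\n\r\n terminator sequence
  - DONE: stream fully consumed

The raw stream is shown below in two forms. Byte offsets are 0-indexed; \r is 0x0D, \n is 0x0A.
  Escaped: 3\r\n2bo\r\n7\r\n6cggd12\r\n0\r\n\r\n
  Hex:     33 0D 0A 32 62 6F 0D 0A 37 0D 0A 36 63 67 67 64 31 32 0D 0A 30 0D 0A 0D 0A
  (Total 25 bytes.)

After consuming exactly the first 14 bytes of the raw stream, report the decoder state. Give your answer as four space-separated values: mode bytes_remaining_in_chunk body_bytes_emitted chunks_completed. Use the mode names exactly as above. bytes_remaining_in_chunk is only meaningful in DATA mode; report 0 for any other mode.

Answer: DATA 4 6 1

Derivation:
Byte 0 = '3': mode=SIZE remaining=0 emitted=0 chunks_done=0
Byte 1 = 0x0D: mode=SIZE_CR remaining=0 emitted=0 chunks_done=0
Byte 2 = 0x0A: mode=DATA remaining=3 emitted=0 chunks_done=0
Byte 3 = '2': mode=DATA remaining=2 emitted=1 chunks_done=0
Byte 4 = 'b': mode=DATA remaining=1 emitted=2 chunks_done=0
Byte 5 = 'o': mode=DATA_DONE remaining=0 emitted=3 chunks_done=0
Byte 6 = 0x0D: mode=DATA_CR remaining=0 emitted=3 chunks_done=0
Byte 7 = 0x0A: mode=SIZE remaining=0 emitted=3 chunks_done=1
Byte 8 = '7': mode=SIZE remaining=0 emitted=3 chunks_done=1
Byte 9 = 0x0D: mode=SIZE_CR remaining=0 emitted=3 chunks_done=1
Byte 10 = 0x0A: mode=DATA remaining=7 emitted=3 chunks_done=1
Byte 11 = '6': mode=DATA remaining=6 emitted=4 chunks_done=1
Byte 12 = 'c': mode=DATA remaining=5 emitted=5 chunks_done=1
Byte 13 = 'g': mode=DATA remaining=4 emitted=6 chunks_done=1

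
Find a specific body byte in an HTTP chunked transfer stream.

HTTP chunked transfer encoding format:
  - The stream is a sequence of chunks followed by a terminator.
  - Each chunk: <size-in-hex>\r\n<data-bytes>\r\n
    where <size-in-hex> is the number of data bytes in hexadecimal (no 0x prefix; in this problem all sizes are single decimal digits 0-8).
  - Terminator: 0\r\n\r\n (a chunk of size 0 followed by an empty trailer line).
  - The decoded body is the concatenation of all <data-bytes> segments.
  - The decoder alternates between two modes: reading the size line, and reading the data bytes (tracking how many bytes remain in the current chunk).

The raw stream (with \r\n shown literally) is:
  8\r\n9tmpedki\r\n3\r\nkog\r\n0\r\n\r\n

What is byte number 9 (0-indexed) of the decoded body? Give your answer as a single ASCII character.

Chunk 1: stream[0..1]='8' size=0x8=8, data at stream[3..11]='9tmpedki' -> body[0..8], body so far='9tmpedki'
Chunk 2: stream[13..14]='3' size=0x3=3, data at stream[16..19]='kog' -> body[8..11], body so far='9tmpedkikog'
Chunk 3: stream[21..22]='0' size=0 (terminator). Final body='9tmpedkikog' (11 bytes)
Body byte 9 = 'o'

Answer: o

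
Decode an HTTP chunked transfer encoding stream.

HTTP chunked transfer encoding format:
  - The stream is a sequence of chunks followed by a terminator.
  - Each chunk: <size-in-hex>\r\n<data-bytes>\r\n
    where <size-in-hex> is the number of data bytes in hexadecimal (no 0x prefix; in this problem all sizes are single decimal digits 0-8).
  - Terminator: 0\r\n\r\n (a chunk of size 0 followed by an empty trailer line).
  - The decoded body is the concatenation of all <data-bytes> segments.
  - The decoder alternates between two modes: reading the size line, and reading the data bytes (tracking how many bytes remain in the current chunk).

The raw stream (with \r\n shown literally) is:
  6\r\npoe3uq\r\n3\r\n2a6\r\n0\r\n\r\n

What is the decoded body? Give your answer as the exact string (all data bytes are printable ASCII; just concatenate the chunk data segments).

Chunk 1: stream[0..1]='6' size=0x6=6, data at stream[3..9]='poe3uq' -> body[0..6], body so far='poe3uq'
Chunk 2: stream[11..12]='3' size=0x3=3, data at stream[14..17]='2a6' -> body[6..9], body so far='poe3uq2a6'
Chunk 3: stream[19..20]='0' size=0 (terminator). Final body='poe3uq2a6' (9 bytes)

Answer: poe3uq2a6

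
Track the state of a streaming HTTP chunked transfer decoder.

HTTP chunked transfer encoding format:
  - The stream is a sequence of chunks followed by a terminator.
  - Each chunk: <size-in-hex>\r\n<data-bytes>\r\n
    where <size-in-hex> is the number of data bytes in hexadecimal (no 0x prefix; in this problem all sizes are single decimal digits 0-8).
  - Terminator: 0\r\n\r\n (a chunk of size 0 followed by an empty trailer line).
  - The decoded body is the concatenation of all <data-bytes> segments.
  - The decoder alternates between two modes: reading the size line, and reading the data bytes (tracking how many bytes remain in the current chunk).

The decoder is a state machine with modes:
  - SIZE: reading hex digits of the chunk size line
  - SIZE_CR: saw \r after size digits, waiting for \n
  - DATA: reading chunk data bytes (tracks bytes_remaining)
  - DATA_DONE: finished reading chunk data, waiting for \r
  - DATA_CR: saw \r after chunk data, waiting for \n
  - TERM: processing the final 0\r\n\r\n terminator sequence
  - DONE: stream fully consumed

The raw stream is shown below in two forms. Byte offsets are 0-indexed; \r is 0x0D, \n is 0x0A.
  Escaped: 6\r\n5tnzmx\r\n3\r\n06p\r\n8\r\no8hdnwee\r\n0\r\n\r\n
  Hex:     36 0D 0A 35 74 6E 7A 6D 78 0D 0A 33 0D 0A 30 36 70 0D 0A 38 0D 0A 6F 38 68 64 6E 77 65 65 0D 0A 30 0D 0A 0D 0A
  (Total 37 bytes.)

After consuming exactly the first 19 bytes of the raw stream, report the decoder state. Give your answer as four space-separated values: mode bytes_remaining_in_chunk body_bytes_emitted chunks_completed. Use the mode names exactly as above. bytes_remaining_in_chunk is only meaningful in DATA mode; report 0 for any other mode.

Answer: SIZE 0 9 2

Derivation:
Byte 0 = '6': mode=SIZE remaining=0 emitted=0 chunks_done=0
Byte 1 = 0x0D: mode=SIZE_CR remaining=0 emitted=0 chunks_done=0
Byte 2 = 0x0A: mode=DATA remaining=6 emitted=0 chunks_done=0
Byte 3 = '5': mode=DATA remaining=5 emitted=1 chunks_done=0
Byte 4 = 't': mode=DATA remaining=4 emitted=2 chunks_done=0
Byte 5 = 'n': mode=DATA remaining=3 emitted=3 chunks_done=0
Byte 6 = 'z': mode=DATA remaining=2 emitted=4 chunks_done=0
Byte 7 = 'm': mode=DATA remaining=1 emitted=5 chunks_done=0
Byte 8 = 'x': mode=DATA_DONE remaining=0 emitted=6 chunks_done=0
Byte 9 = 0x0D: mode=DATA_CR remaining=0 emitted=6 chunks_done=0
Byte 10 = 0x0A: mode=SIZE remaining=0 emitted=6 chunks_done=1
Byte 11 = '3': mode=SIZE remaining=0 emitted=6 chunks_done=1
Byte 12 = 0x0D: mode=SIZE_CR remaining=0 emitted=6 chunks_done=1
Byte 13 = 0x0A: mode=DATA remaining=3 emitted=6 chunks_done=1
Byte 14 = '0': mode=DATA remaining=2 emitted=7 chunks_done=1
Byte 15 = '6': mode=DATA remaining=1 emitted=8 chunks_done=1
Byte 16 = 'p': mode=DATA_DONE remaining=0 emitted=9 chunks_done=1
Byte 17 = 0x0D: mode=DATA_CR remaining=0 emitted=9 chunks_done=1
Byte 18 = 0x0A: mode=SIZE remaining=0 emitted=9 chunks_done=2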